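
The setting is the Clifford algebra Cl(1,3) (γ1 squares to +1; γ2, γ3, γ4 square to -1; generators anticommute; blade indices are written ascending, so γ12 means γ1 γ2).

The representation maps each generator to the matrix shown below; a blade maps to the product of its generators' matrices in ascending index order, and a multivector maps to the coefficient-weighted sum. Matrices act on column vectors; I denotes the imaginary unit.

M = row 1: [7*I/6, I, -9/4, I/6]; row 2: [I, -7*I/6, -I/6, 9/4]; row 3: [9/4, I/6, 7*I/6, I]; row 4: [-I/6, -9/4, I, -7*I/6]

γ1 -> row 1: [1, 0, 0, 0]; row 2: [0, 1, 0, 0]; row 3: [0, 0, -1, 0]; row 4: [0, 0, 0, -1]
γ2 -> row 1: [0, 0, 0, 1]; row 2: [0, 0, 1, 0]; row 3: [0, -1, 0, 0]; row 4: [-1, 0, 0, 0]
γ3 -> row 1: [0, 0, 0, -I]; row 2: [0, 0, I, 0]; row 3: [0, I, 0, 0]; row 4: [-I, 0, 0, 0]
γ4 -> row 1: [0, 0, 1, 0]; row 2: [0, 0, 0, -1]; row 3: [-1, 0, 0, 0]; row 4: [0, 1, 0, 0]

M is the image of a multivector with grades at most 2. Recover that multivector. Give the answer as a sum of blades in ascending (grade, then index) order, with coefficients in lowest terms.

Method: the blade images are trace-orthogonal — tr(rho(e_A) rho(e_B)^-1) = 4 if A = B and 0 otherwise — and rho(e_A)^-1 = (e_A)^2 * rho(e_A) with (e_A)^2 = +1 or -1, so the coefficient of e_A in the preimage is (e_A)^2 * tr(M rho(e_A))/4.
Nonzero projections over blades of grade <= 2: γ4: (γ4)^2 = -1, tr(M rho(γ4)) = 9, coefficient -9/4; γ13: (γ13)^2 = +1, tr(M rho(γ13)) = -2/3, coefficient -1/6; γ23: (γ23)^2 = -1, tr(M rho(γ23)) = 14/3, coefficient -7/6; γ34: (γ34)^2 = -1, tr(M rho(γ34)) = 4, coefficient -1. Every other blade of grade <= 2 projects to 0.
Answer: -9/4*γ4 - 1/6*γ13 - 7/6*γ23 - γ34


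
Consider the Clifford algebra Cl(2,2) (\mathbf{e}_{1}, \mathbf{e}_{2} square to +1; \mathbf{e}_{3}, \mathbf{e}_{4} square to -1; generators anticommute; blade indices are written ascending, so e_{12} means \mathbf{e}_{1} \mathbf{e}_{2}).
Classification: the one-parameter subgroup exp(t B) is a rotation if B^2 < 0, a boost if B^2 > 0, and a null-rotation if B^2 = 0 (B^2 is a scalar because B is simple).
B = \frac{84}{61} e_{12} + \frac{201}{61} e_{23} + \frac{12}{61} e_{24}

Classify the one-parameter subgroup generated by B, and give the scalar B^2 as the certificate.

B^2 term by term: the squares give (\frac{84}{61})^2*(e_{12})^2 + (\frac{201}{61})^2*(e_{23})^2 + (\frac{12}{61})^2*(e_{24})^2 = \frac{7056}{3721}*(-1) + \frac{40401}{3721}*(+1) + \frac{144}{3721}*(+1) = 9 (each basis 2-blade squares to minus the product of its generators' squares); cross terms between blades sharing an index anticommute and cancel. So B^2 = 9.
Answer: boost, certificate B^2 = 9. No conjugation can change B^2 = 9; the sign gives the class.


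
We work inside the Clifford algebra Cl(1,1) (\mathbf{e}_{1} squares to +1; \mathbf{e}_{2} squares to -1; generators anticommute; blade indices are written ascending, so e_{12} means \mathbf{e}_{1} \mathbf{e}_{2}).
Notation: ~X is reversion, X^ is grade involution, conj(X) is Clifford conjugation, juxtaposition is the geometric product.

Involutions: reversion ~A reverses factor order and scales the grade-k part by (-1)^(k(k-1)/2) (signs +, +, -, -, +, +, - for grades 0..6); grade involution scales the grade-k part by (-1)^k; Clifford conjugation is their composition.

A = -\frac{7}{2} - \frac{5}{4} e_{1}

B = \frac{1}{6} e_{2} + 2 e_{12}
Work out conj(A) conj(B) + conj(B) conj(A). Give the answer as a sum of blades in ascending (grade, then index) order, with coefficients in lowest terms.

first term: -\frac{23}{12} e_{2} + \frac{163}{24} e_{12}
second term: \frac{37}{12} e_{2} + \frac{173}{24} e_{12}
Answer: \frac{7}{6} e_{2} + 14 e_{12}


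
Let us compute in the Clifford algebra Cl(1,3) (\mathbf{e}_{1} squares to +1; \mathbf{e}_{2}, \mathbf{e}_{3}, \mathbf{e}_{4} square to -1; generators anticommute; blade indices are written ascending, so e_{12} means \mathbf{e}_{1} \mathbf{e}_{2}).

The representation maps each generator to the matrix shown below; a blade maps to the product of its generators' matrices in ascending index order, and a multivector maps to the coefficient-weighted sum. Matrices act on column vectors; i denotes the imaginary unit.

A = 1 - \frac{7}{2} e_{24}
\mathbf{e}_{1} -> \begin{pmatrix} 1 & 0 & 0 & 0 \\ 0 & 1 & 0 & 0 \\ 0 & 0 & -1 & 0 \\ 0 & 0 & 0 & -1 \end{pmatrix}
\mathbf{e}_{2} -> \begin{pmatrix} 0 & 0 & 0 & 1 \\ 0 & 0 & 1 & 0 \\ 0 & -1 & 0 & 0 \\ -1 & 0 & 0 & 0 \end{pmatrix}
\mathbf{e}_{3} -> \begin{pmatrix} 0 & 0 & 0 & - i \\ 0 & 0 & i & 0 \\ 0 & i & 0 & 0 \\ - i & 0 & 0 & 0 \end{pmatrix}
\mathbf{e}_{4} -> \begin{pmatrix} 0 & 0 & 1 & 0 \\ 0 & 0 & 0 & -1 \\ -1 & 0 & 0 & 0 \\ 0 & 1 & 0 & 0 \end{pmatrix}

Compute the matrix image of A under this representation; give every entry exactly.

Bivector images (products of the table entries): rho(e_{24}) = rho(\mathbf{e}_{2})rho(\mathbf{e}_{4}) = \begin{pmatrix} 0 & 1 & 0 & 0 \\ -1 & 0 & 0 & 0 \\ 0 & 0 & 0 & 1 \\ 0 & 0 & -1 & 0 \end{pmatrix}.
M = (1)*1 + (-\frac{7}{2})*rho(e_{24}), summed entrywise (1 is the identity matrix):
Answer: \begin{pmatrix} 1 & - \frac{7}{2} & 0 & 0 \\ \frac{7}{2} & 1 & 0 & 0 \\ 0 & 0 & 1 & - \frac{7}{2} \\ 0 & 0 & \frac{7}{2} & 1 \end{pmatrix}


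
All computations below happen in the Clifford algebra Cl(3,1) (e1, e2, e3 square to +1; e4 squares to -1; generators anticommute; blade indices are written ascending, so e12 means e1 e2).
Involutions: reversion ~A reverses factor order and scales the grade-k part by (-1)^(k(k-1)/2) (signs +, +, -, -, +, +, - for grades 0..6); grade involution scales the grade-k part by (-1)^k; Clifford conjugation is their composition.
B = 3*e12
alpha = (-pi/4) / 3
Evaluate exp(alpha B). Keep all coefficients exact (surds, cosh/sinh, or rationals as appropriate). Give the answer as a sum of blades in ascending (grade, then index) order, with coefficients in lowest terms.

B^2 = (3)^2*(e12)^2 = 9*(-1) = -9 (a basis 2-blade squares to minus the product of its generators' squares).
B^2 = -9 — a negative square means the series sums to a rotation: l = 3, alpha*l = -pi/4, so exp(alpha B) = cos(-pi/4) + (sin(-pi/4)/3)*B = sqrt(2)/2 + (-sqrt(2)/6)*B.
Answer: sqrt(2)/2 - sqrt(2)/2*e12


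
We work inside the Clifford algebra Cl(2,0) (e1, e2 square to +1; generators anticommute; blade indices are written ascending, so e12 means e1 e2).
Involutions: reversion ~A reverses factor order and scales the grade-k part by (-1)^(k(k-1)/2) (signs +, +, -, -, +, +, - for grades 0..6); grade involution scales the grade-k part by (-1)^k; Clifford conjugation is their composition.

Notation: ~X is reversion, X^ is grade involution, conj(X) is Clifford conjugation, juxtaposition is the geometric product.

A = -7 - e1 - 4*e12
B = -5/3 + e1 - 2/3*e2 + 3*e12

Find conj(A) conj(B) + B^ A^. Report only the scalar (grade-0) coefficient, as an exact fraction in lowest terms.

first term: 68/3 + 8*e1 - 11/3*e2 + 15*e12
second term: 68/3 + 8*e1 - 11/3*e2 - 15*e12
Answer: 136/3


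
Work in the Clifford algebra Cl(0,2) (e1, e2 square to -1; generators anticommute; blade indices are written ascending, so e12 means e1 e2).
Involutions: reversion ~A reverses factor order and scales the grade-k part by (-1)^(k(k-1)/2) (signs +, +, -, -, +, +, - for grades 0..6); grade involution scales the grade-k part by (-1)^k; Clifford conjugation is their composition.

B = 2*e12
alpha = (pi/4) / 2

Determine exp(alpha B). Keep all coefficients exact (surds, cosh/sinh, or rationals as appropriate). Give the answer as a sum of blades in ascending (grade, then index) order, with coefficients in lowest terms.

B^2 = (2)^2*(e12)^2 = 4*(-1) = -4 (a basis 2-blade squares to minus the product of its generators' squares).
B^2 = -4 — since the square is negative, the closed form is circular: l = 2, alpha*l = pi/4, so exp(alpha B) = cos(pi/4) + (sin(pi/4)/2)*B = sqrt(2)/2 + (sqrt(2)/4)*B.
Answer: sqrt(2)/2 + sqrt(2)/2*e12


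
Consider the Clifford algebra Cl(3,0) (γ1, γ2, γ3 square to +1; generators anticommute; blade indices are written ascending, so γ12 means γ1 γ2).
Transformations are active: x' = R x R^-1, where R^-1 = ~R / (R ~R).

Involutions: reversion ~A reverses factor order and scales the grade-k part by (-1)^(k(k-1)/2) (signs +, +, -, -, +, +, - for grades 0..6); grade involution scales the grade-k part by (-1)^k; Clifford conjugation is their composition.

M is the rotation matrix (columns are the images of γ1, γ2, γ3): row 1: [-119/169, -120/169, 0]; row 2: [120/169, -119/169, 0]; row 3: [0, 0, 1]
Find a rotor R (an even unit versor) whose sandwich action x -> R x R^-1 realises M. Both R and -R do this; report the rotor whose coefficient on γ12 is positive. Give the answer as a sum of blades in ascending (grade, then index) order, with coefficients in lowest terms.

Method: write R = a + b12*γ12 + b13*γ13 + b23*γ23 with a^2 + b12^2 + b13^2 + b23^2 = 1 (so R^-1 = ~R). Expanding the columns R e_j ~R gives tr M = 4a^2 - 1 and, from the antisymmetric part, M21 - M12 = -4a*b12, M13 - M31 = 4a*b13, M32 - M23 = -4a*b23.
Here tr M = -69/169, so a^2 = (1 + tr M)/4 = 25/169 and a = ±5/13. Taking a = 5/13: M21 - M12 = 240/169, M13 - M31 = 0, M32 - M23 = 0, giving b12 = -12/13, b13 = 0, b23 = 0, i.e. R = 5/13 - 12/13*γ12.
Its γ12 coefficient is negative, so report the other preimage -R.
Answer: -5/13 + 12/13*γ12. Recall the cover is two-to-one: with M of trace -69/169, both preimages act alike, and the stated γ12 sign chooses the sheet.


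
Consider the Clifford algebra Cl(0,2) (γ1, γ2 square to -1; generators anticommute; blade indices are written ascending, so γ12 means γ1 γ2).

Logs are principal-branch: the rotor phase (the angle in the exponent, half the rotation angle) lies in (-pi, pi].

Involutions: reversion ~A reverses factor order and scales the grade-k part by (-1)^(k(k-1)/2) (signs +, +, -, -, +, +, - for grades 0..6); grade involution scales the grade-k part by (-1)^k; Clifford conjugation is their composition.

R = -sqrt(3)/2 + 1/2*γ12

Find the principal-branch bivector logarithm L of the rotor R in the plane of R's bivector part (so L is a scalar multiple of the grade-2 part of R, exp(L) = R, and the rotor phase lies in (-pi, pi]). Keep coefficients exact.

The scalar part of R is -sqrt(3)/2, and that scalar determines the rotor phase on the principal branch; recovering the unit plane as bivector-part over sine of the phase gives L = phase * plane.
Concretely: cos(phase) = -sqrt(3)/2 gives phase = ±5*pi/6, and since phase/sin(phase) is even the sign is immaterial: L = (phase/sin(phase)) * <R>_2 = (5*pi/3) * <R>_2.
Answer: 5*pi/6*γ12


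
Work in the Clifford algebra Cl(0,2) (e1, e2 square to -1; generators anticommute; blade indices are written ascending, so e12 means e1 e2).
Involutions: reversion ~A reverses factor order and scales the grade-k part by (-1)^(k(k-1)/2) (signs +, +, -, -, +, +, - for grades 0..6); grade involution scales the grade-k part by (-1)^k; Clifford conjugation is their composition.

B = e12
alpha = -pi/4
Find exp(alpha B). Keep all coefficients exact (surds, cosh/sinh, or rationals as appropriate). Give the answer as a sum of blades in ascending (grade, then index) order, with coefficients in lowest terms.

B^2 = (1)^2*(e12)^2 = 1*(-1) = -1 (a basis 2-blade squares to minus the product of its generators' squares).
B^2 = -1 — circular case — the even/odd split gives cos and sin: l = 1, alpha*l = -pi/4, so exp(alpha B) = cos(-pi/4) + (sin(-pi/4)/1)*B = sqrt(2)/2 + (-sqrt(2)/2)*B.
Answer: sqrt(2)/2 - sqrt(2)/2*e12


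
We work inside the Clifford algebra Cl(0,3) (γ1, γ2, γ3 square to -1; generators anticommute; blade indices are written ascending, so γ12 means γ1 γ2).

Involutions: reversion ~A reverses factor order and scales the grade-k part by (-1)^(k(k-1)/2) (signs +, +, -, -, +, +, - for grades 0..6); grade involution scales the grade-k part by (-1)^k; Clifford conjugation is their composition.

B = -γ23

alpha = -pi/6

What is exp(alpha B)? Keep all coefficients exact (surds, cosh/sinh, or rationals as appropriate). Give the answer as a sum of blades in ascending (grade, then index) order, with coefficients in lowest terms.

B^2 = (-1)^2*(γ23)^2 = 1*(-1) = -1 (a basis 2-blade squares to minus the product of its generators' squares).
B^2 = -1 — circular case — the even/odd split gives cos and sin: l = 1, alpha*l = -pi/6, so exp(alpha B) = cos(-pi/6) + (sin(-pi/6)/1)*B = sqrt(3)/2 + (-1/2)*B.
Answer: sqrt(3)/2 + 1/2*γ23


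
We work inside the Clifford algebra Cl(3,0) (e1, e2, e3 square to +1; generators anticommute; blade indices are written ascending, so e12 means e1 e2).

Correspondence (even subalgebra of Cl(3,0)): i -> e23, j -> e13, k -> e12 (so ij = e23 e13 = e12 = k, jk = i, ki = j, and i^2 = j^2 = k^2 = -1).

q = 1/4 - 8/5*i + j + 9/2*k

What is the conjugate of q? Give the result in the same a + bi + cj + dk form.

In blades: q = 1/4 + 9/2*e12 + e13 - 8/5*e23.
Quaternion conjugation is reversion on the even subalgebra: the scalar is fixed and every grade-2 blade flips sign, giving 1/4 - 9/2*e12 - e13 + 8/5*e23; translating back:
Answer: 1/4 + 8/5*i - j - 9/2*k


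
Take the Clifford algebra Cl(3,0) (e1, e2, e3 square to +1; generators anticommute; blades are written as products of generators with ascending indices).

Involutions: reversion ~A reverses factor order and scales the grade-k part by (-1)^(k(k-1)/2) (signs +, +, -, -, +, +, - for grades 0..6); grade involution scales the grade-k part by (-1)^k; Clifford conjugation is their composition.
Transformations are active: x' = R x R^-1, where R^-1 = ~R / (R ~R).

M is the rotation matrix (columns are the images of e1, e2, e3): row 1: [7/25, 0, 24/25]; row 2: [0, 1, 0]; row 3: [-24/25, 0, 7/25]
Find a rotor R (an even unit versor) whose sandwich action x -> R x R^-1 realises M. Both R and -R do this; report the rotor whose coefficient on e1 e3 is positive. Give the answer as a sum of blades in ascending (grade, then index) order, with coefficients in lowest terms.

Method: write R = a + b12*e1 e2 + b13*e1 e3 + b23*e2 e3 with a^2 + b12^2 + b13^2 + b23^2 = 1 (so R^-1 = ~R). Expanding the columns R e_j ~R gives tr M = 4a^2 - 1 and, from the antisymmetric part, M21 - M12 = -4a*b12, M13 - M31 = 4a*b13, M32 - M23 = -4a*b23.
Here tr M = 39/25, so a^2 = (1 + tr M)/4 = 16/25 and a = ±4/5. Taking a = 4/5: M21 - M12 = 0, M13 - M31 = 48/25, M32 - M23 = 0, giving b12 = 0, b13 = 3/5, b23 = 0, i.e. R = 4/5 + 3/5*e1 e3.
Its e1 e3 coefficient is already positive.
Answer: 4/5 + 3/5*e1 e3. Note: both R and -R realise this M (trace 39/25); the covering map identifies them, and the e1 e3-coefficient sign is the tie-breaker.


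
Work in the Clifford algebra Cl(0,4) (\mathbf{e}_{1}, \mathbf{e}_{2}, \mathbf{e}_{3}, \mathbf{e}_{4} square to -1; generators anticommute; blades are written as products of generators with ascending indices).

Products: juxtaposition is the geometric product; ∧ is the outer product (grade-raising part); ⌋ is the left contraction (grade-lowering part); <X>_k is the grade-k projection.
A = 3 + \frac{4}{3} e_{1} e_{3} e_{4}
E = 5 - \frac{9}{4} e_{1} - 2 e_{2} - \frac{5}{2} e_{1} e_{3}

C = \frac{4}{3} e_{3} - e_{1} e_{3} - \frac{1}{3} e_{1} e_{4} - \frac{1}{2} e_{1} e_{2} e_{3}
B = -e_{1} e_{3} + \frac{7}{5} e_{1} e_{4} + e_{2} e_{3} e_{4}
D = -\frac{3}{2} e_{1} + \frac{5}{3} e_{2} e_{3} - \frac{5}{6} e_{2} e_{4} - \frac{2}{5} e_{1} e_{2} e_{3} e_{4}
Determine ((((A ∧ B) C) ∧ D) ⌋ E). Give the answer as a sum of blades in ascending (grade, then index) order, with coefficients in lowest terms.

step 1: -3 e_{1} e_{3} + \frac{21}{5} e_{1} e_{4} + 3 e_{2} e_{3} e_{4}
step 2: -\frac{8}{5} + 4 e_{1} + \frac{3}{2} e_{2} - \frac{3}{2} e_{1} e_{4} + 4 e_{2} e_{4} + \frac{26}{5} e_{3} e_{4} - e_{1} e_{2} e_{3} + 3 e_{1} e_{2} e_{4} - \frac{28}{5} e_{1} e_{3} e_{4} - \frac{21}{10} e_{2} e_{3} e_{4}
step 3: \frac{12}{5} e_{1} + \frac{9}{4} e_{1} e_{2} - \frac{8}{3} e_{2} e_{3} + \frac{4}{3} e_{2} e_{4} + \frac{20}{3} e_{1} e_{2} e_{3} - \frac{28}{3} e_{1} e_{2} e_{4} - \frac{39}{5} e_{1} e_{3} e_{4} - \frac{501}{100} e_{1} e_{2} e_{3} e_{4}
step 4: \frac{27}{5} + 6 e_{3}
Answer: \frac{27}{5} + 6 e_{3}


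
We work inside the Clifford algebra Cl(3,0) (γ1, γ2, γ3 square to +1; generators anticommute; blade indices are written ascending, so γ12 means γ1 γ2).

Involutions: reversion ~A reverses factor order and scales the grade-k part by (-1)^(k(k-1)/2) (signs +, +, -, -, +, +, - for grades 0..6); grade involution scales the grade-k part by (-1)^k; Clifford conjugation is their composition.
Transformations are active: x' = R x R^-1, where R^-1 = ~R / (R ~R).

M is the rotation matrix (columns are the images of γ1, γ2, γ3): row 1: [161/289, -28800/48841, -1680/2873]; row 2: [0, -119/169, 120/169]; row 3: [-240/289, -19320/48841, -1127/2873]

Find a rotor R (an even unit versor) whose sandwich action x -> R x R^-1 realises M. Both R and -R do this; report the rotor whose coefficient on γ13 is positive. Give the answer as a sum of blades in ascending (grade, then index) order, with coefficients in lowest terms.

Method: write R = a + b12*γ12 + b13*γ13 + b23*γ23 with a^2 + b12^2 + b13^2 + b23^2 = 1 (so R^-1 = ~R). Expanding the columns R e_j ~R gives tr M = 4a^2 - 1 and, from the antisymmetric part, M21 - M12 = -4a*b12, M13 - M31 = 4a*b13, M32 - M23 = -4a*b23.
Here tr M = -26341/48841, so a^2 = (1 + tr M)/4 = 5625/48841 and a = ±75/221. Taking a = 75/221: M21 - M12 = 28800/48841, M13 - M31 = 12000/48841, M32 - M23 = -54000/48841, giving b12 = -96/221, b13 = 40/221, b23 = 180/221, i.e. R = 75/221 - 96/221*γ12 + 40/221*γ13 + 180/221*γ23.
Its γ13 coefficient is already positive.
Answer: 75/221 - 96/221*γ12 + 40/221*γ13 + 180/221*γ23. Key observation: the double cover Spin(3) -> SO(3) sends R and -R to the same matrix (trace -26341/48841 here), so the stated sign of the γ13 coefficient is what selects one sheet.


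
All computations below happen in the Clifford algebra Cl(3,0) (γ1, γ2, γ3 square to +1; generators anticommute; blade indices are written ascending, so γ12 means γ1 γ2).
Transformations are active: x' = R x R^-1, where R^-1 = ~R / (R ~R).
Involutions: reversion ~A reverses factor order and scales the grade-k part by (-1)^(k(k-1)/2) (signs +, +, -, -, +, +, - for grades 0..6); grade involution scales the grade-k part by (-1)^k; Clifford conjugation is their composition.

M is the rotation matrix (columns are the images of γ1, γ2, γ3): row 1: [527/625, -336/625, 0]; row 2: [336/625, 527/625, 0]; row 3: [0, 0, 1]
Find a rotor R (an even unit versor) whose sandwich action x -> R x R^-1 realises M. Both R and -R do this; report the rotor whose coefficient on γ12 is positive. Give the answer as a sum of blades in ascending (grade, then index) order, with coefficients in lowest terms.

Method: write R = a + b12*γ12 + b13*γ13 + b23*γ23 with a^2 + b12^2 + b13^2 + b23^2 = 1 (so R^-1 = ~R). Expanding the columns R e_j ~R gives tr M = 4a^2 - 1 and, from the antisymmetric part, M21 - M12 = -4a*b12, M13 - M31 = 4a*b13, M32 - M23 = -4a*b23.
Here tr M = 1679/625, so a^2 = (1 + tr M)/4 = 576/625 and a = ±24/25. Taking a = 24/25: M21 - M12 = 672/625, M13 - M31 = 0, M32 - M23 = 0, giving b12 = -7/25, b13 = 0, b23 = 0, i.e. R = 24/25 - 7/25*γ12.
Its γ12 coefficient is negative, so report the other preimage -R.
Answer: -24/25 + 7/25*γ12. Uniqueness: Spin(3) -> SO(3) maps R and -R to the same rotation of trace 1679/625; fixing the sign of the γ12 coefficient removes the ambiguity.


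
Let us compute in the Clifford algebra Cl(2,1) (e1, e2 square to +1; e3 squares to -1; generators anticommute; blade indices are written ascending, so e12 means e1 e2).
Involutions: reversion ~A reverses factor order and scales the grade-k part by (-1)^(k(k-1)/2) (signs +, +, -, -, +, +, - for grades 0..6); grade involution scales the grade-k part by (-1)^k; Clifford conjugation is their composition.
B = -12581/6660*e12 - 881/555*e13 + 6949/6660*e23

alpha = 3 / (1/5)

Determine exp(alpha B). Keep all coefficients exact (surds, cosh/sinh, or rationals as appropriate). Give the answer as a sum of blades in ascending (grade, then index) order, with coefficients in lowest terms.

B^2 term by term: the squares give (-12581/6660)^2*(e12)^2 + (-881/555)^2*(e13)^2 + (6949/6660)^2*(e23)^2 = 158281561/44355600*(-1) + 776161/308025*(+1) + 48288601/44355600*(+1) = 1/25 (each basis 2-blade squares to minus the product of its generators' squares); cross terms between blades sharing an index anticommute and cancel. So B^2 = 1/25.
B^2 = 1/25 — the series telescopes hyperbolically here: l = 1/5, alpha*l = 3, so exp(alpha B) = cosh(3) + (sinh(3)/(1/5))*B = cosh(3) + (5*sinh(3))*B.
Answer: cosh(3) - 12581*sinh(3)/1332*e12 - 881*sinh(3)/111*e13 + 6949*sinh(3)/1332*e23


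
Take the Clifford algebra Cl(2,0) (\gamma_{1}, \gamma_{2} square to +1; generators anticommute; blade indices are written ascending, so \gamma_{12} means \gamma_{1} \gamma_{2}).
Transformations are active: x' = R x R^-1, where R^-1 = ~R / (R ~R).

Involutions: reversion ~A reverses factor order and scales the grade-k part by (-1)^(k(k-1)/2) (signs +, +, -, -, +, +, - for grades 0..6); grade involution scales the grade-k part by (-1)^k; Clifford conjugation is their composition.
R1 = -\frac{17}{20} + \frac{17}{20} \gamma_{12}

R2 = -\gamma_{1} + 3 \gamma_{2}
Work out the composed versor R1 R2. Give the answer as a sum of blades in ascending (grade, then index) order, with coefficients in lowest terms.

Distribute over the terms of R1 (each basis-blade product reordered to ascending indices, repeated generators contracted through their squares):
(-\frac{17}{20}) R2 = \frac{17}{20} \gamma_{1} - \frac{51}{20} \gamma_{2}
(\frac{17}{20} \gamma_{12}) R2 = \frac{51}{20} \gamma_{1} + \frac{17}{20} \gamma_{2}
Summing the partial products and collecting blades:
Answer: \frac{17}{5} \gamma_{1} - \frac{17}{10} \gamma_{2}


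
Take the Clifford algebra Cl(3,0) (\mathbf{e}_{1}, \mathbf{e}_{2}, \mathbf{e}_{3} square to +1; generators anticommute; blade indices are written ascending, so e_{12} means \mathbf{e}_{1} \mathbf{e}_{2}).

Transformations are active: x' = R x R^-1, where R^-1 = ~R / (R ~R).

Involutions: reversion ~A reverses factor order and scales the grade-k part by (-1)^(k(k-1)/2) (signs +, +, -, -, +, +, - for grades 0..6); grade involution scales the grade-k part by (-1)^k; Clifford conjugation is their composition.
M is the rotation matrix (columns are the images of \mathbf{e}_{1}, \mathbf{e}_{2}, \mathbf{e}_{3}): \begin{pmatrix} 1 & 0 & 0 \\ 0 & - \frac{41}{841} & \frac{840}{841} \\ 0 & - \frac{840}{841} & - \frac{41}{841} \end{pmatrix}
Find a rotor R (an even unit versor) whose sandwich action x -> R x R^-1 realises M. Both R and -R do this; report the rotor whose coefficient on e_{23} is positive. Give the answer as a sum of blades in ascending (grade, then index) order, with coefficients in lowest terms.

Method: write R = a + b12*e_{12} + b13*e_{13} + b23*e_{23} with a^2 + b12^2 + b13^2 + b23^2 = 1 (so R^-1 = ~R). Expanding the columns R e_j ~R gives tr M = 4a^2 - 1 and, from the antisymmetric part, M21 - M12 = -4a*b12, M13 - M31 = 4a*b13, M32 - M23 = -4a*b23.
Here tr M = \frac{759}{841}, so a^2 = (1 + tr M)/4 = \frac{400}{841} and a = ±\frac{20}{29}. Taking a = \frac{20}{29}: M21 - M12 = 0, M13 - M31 = 0, M32 - M23 = -\frac{1680}{841}, giving b12 = 0, b13 = 0, b23 = \frac{21}{29}, i.e. R = \frac{20}{29} + \frac{21}{29} e_{23}.
Its e_{23} coefficient is already positive.
Answer: \frac{20}{29} + \frac{21}{29} e_{23}. Note: both R and -R realise this M (trace \frac{759}{841}); the covering map identifies them, and the e_{23}-coefficient sign is the tie-breaker.


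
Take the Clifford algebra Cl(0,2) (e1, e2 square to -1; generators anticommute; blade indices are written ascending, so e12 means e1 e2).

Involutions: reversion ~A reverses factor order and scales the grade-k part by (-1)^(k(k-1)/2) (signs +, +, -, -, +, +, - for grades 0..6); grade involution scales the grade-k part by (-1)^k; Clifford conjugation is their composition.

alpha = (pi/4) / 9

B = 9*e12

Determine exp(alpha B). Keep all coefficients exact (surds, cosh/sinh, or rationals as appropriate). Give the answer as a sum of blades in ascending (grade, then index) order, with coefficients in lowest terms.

B^2 = (9)^2*(e12)^2 = 81*(-1) = -81 (a basis 2-blade squares to minus the product of its generators' squares).
B^2 = -81 — since the square is negative, the closed form is circular: l = 9, alpha*l = pi/4, so exp(alpha B) = cos(pi/4) + (sin(pi/4)/9)*B = sqrt(2)/2 + (sqrt(2)/18)*B.
Answer: sqrt(2)/2 + sqrt(2)/2*e12


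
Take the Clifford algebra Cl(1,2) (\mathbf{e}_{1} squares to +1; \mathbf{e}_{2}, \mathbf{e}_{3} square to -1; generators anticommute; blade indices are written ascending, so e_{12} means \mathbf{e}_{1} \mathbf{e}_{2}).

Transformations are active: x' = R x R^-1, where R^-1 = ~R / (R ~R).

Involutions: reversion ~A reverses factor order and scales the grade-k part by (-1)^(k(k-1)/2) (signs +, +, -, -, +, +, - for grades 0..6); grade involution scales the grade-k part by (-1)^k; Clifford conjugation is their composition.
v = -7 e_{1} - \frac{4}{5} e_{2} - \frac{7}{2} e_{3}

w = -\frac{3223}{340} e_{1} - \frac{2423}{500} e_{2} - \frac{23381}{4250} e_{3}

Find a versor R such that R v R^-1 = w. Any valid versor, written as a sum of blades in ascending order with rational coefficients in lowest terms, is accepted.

Reasoning: v^2 = w^2 = \frac{3611}{100} since conjugation preserves the quadratic form; R = v + w = -\frac{5603}{340} e_{1} - \frac{2823}{500} e_{2} - \frac{19128}{2125} e_{3} is then valid when invertible, keeping its own part and reversing (v - w)/2.
Answer: -\frac{5603}{340} e_{1} - \frac{2823}{500} e_{2} - \frac{19128}{2125} e_{3}


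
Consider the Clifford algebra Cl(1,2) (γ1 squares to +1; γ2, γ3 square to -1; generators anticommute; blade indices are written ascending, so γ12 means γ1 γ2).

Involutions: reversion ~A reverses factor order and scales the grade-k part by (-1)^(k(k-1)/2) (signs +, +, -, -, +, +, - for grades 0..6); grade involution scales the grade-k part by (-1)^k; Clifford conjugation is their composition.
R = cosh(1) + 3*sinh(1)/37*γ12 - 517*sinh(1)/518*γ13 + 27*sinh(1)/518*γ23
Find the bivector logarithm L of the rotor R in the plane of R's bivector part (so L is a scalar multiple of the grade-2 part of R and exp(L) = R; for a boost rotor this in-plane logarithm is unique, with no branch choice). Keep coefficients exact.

The scalar part of R is cosh(1), so cosh pins the rapidity up to sign — the sign comes from the bivector part; dividing that part by sinh of the rapidity yields the plane, and the in-plane L = rapidity * plane is unique because the two sign choices cancel.
Concretely: cosh(rapidity) = cosh(1) gives rapidity = ±1, and since rapidity/sinh(rapidity) is even the sign is immaterial: L = (rapidity/sinh(rapidity)) * <R>_2 = (1/sinh(1)) * <R>_2.
Answer: 3/37*γ12 - 517/518*γ13 + 27/518*γ23


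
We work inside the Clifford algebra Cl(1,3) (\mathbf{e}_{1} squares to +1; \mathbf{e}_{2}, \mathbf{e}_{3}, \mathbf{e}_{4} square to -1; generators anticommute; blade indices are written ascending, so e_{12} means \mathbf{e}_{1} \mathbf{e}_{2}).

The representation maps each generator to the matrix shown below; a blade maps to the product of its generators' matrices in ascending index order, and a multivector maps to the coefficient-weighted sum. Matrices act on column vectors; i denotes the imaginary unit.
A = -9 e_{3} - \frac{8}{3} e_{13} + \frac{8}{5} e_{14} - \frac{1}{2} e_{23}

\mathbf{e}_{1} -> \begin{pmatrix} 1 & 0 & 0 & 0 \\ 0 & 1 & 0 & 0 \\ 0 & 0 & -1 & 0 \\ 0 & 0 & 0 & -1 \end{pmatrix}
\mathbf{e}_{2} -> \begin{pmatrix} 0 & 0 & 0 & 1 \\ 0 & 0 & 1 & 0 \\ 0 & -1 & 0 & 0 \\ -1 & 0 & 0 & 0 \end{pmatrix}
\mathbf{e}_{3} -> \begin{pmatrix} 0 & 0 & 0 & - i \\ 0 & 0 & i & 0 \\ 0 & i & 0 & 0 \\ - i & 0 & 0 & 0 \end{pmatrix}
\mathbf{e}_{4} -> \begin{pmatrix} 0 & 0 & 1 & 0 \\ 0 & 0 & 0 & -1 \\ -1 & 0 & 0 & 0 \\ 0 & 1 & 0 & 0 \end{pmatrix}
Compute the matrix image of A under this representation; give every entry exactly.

Bivector images (products of the table entries): rho(e_{13}) = rho(\mathbf{e}_{1})rho(\mathbf{e}_{3}) = \begin{pmatrix} 0 & 0 & 0 & - i \\ 0 & 0 & i & 0 \\ 0 & - i & 0 & 0 \\ i & 0 & 0 & 0 \end{pmatrix}; rho(e_{14}) = rho(\mathbf{e}_{1})rho(\mathbf{e}_{4}) = \begin{pmatrix} 0 & 0 & 1 & 0 \\ 0 & 0 & 0 & -1 \\ 1 & 0 & 0 & 0 \\ 0 & -1 & 0 & 0 \end{pmatrix}; rho(e_{23}) = rho(\mathbf{e}_{2})rho(\mathbf{e}_{3}) = \begin{pmatrix} - i & 0 & 0 & 0 \\ 0 & i & 0 & 0 \\ 0 & 0 & - i & 0 \\ 0 & 0 & 0 & i \end{pmatrix}.
M = (-9)*rho(e_{3}) + (-\frac{8}{3})*rho(e_{13}) + (\frac{8}{5})*rho(e_{14}) + (-\frac{1}{2})*rho(e_{23}), summed entrywise:
Answer: \begin{pmatrix} \frac{i}{2} & 0 & \frac{8}{5} & \frac{35 i}{3} \\ 0 & - \frac{i}{2} & - \frac{35 i}{3} & - \frac{8}{5} \\ \frac{8}{5} & - \frac{19 i}{3} & \frac{i}{2} & 0 \\ \frac{19 i}{3} & - \frac{8}{5} & 0 & - \frac{i}{2} \end{pmatrix}


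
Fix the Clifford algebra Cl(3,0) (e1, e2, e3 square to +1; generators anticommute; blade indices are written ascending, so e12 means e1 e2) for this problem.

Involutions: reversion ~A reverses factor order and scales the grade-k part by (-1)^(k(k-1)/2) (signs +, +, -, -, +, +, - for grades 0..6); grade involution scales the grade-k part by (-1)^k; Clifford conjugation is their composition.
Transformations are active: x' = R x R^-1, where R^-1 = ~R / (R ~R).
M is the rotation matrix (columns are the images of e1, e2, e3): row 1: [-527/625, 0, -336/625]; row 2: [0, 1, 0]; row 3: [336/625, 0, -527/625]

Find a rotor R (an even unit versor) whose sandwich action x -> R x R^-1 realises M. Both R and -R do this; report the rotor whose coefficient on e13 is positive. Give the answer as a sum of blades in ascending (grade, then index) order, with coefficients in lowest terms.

Method: write R = a + b12*e12 + b13*e13 + b23*e23 with a^2 + b12^2 + b13^2 + b23^2 = 1 (so R^-1 = ~R). Expanding the columns R e_j ~R gives tr M = 4a^2 - 1 and, from the antisymmetric part, M21 - M12 = -4a*b12, M13 - M31 = 4a*b13, M32 - M23 = -4a*b23.
Here tr M = -429/625, so a^2 = (1 + tr M)/4 = 49/625 and a = ±7/25. Taking a = 7/25: M21 - M12 = 0, M13 - M31 = -672/625, M32 - M23 = 0, giving b12 = 0, b13 = -24/25, b23 = 0, i.e. R = 7/25 - 24/25*e13.
Its e13 coefficient is negative, so report the other preimage -R.
Answer: -7/25 + 24/25*e13. Recall the cover is two-to-one: with M of trace -429/625, both preimages act alike, and the stated e13 sign chooses the sheet.


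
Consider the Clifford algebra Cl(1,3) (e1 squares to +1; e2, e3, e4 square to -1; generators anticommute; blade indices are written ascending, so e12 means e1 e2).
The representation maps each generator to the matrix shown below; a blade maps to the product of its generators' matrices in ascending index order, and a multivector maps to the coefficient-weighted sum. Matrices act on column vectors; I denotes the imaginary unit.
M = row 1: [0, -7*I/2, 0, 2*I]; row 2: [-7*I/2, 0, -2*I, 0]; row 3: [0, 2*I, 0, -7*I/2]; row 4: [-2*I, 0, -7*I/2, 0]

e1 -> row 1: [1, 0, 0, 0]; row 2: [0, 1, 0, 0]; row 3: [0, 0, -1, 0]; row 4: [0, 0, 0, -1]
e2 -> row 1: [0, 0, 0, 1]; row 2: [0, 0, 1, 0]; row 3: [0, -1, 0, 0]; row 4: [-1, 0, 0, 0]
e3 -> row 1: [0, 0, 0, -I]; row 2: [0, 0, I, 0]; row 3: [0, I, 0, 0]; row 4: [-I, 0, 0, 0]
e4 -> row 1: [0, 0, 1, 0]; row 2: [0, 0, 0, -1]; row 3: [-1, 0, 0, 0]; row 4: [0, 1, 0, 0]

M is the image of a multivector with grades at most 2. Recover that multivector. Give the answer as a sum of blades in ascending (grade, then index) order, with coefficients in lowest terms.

Method: the blade images are trace-orthogonal — tr(rho(e_A) rho(e_B)^-1) = 4 if A = B and 0 otherwise — and rho(e_A)^-1 = (e_A)^2 * rho(e_A) with (e_A)^2 = +1 or -1, so the coefficient of e_A in the preimage is (e_A)^2 * tr(M rho(e_A))/4.
Nonzero projections over blades of grade <= 2: e13: (e13)^2 = +1, tr(M rho(e13)) = -8, coefficient -2; e34: (e34)^2 = -1, tr(M rho(e34)) = -14, coefficient 7/2. Every other blade of grade <= 2 projects to 0.
Answer: -2*e13 + 7/2*e34


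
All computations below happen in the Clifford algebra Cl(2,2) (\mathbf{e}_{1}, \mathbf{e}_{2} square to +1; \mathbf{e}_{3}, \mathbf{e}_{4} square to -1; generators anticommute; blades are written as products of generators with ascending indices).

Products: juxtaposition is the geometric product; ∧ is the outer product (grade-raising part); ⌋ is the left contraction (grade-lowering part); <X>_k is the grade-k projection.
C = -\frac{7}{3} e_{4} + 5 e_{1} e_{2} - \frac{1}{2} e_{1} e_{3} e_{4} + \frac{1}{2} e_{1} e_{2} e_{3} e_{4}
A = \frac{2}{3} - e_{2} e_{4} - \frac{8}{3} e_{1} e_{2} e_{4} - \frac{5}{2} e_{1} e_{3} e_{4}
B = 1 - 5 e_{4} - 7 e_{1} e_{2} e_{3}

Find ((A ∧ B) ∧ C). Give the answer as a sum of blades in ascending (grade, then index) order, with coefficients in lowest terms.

step 1: \frac{2}{3} - \frac{10}{3} e_{4} - e_{2} e_{4} - \frac{14}{3} e_{1} e_{2} e_{3} - \frac{8}{3} e_{1} e_{2} e_{4} - \frac{5}{2} e_{1} e_{3} e_{4}
step 2: -\frac{14}{9} e_{4} + \frac{10}{3} e_{1} e_{2} - \frac{50}{3} e_{1} e_{2} e_{4} - \frac{1}{3} e_{1} e_{3} e_{4} + \frac{101}{9} e_{1} e_{2} e_{3} e_{4}
Answer: -\frac{14}{9} e_{4} + \frac{10}{3} e_{1} e_{2} - \frac{50}{3} e_{1} e_{2} e_{4} - \frac{1}{3} e_{1} e_{3} e_{4} + \frac{101}{9} e_{1} e_{2} e_{3} e_{4}


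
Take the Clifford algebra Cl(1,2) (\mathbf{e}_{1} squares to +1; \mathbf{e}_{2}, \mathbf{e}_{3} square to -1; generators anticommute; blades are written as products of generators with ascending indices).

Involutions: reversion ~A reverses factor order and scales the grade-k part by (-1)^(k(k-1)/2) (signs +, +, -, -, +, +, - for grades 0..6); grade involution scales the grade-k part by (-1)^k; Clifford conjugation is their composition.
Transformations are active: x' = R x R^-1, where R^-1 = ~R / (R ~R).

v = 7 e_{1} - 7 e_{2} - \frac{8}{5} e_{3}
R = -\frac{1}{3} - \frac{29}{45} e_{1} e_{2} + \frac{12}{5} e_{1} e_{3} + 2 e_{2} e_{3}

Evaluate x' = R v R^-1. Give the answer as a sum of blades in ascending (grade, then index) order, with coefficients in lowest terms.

~R = -\frac{1}{3} + \frac{29}{45} e_{1} e_{2} - \frac{12}{5} e_{1} e_{3} - 2 e_{2} e_{3}, and R ~R = -\frac{836}{405}, so R^-1 = ~R / (-\frac{836}{405}).
R v = -\frac{676}{225} e_{1} + \frac{452}{45} e_{2} - \frac{454}{15} e_{3} + \frac{7162}{225} e_{1} e_{2} e_{3}
Answer: -\frac{6617}{95} e_{1} - \frac{30293}{475} e_{2} - \frac{13324}{475} e_{3}


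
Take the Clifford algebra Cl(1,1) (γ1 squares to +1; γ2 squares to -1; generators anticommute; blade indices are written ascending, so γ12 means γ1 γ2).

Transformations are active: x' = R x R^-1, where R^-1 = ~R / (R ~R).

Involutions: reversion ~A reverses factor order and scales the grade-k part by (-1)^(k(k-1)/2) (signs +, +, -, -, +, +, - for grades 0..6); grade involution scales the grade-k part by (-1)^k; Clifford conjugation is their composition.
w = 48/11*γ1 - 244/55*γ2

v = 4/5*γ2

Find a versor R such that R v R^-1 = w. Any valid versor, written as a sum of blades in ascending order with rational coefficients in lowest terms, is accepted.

Here q(v) = q(w) = -16/25; the classical choice R = v + w = 48/11*γ1 - 40/11*γ2 then realises v -> w under the sandwich.
Answer: 48/11*γ1 - 40/11*γ2


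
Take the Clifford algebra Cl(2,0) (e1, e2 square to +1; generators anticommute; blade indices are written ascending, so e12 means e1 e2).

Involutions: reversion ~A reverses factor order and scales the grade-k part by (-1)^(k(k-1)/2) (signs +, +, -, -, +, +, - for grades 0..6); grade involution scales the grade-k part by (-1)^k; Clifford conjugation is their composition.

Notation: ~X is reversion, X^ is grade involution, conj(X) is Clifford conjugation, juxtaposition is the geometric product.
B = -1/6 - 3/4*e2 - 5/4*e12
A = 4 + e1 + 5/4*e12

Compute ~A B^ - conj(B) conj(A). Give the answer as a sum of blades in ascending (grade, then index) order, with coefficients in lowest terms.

first term: -107/48 - 53/48*e1 + 7/4*e2 - 97/24*e12
second term: 43/48 + 53/48*e1 + 17/4*e2 + 143/24*e12
Answer: -25/8 - 53/24*e1 - 5/2*e2 - 10*e12


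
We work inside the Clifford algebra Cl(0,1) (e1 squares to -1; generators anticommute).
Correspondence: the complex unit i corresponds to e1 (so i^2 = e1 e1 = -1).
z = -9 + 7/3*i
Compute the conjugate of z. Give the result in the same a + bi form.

In blades: z = -9 + 7/3*e1.
Conjugation here is Clifford conjugation: the scalar is fixed and the grade-1 and grade-2 blades all flip sign, giving -9 - 7/3*e1; translating back:
Answer: -9 - 7/3*i


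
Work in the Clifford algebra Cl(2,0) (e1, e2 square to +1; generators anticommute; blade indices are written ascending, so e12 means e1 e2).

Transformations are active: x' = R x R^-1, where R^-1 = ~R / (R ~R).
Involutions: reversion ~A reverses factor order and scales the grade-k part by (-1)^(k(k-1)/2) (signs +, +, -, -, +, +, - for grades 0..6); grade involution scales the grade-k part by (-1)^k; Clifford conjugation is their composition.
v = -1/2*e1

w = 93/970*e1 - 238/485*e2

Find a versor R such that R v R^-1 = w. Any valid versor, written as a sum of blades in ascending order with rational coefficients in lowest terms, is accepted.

Reasoning: v^2 = w^2 = 1/4 since conjugation preserves the quadratic form; R = v + w = -196/485*e1 - 238/485*e2 is then valid when invertible, keeping its own part and reversing (v - w)/2.
Answer: -196/485*e1 - 238/485*e2


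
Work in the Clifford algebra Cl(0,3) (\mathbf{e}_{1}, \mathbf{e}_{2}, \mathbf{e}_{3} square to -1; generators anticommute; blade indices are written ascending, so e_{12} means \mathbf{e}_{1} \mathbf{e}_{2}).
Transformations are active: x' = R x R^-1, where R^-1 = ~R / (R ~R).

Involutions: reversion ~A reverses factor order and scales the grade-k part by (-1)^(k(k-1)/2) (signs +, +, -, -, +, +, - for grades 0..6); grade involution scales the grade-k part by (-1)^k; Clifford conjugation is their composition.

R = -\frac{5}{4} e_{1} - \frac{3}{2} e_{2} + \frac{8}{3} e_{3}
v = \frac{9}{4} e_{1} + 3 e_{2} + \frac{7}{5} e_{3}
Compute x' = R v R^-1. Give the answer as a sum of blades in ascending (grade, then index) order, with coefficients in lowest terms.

~R = -\frac{5}{4} e_{1} - \frac{3}{2} e_{2} + \frac{8}{3} e_{3}, and R ~R = -\frac{1573}{144}, so R^-1 = ~R / (-\frac{1573}{144}).
R v = \frac{859}{240} - \frac{3}{8} e_{12} - \frac{31}{4} e_{13} - \frac{101}{10} e_{23}
Answer: -\frac{9003}{6292} e_{1} - \frac{15864}{7865} e_{2} - \frac{4951}{1573} e_{3}


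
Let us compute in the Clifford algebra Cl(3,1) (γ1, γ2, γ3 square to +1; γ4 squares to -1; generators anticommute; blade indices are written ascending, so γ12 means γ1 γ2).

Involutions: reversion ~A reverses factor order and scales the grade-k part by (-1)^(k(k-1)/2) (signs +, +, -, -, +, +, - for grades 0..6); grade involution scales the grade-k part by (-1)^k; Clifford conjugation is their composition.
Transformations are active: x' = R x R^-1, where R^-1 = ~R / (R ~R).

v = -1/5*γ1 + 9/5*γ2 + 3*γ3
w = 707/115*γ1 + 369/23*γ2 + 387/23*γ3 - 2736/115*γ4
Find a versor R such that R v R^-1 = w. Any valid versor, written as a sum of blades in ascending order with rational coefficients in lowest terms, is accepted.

The midline construction: v and w both square to 307/25, so reflecting in their sum 684/115*γ1 + 2052/115*γ2 + 456/23*γ3 - 2736/115*γ4 exchanges them.
Answer: 684/115*γ1 + 2052/115*γ2 + 456/23*γ3 - 2736/115*γ4


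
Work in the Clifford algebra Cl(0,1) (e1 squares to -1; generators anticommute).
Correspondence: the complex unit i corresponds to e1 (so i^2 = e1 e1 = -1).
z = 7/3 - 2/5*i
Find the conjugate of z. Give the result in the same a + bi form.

In blades: z = 7/3 - 2/5*e1.
Conjugation here is Clifford conjugation: the scalar is fixed and the grade-1 and grade-2 blades all flip sign, giving 7/3 + 2/5*e1; translating back:
Answer: 7/3 + 2/5*i


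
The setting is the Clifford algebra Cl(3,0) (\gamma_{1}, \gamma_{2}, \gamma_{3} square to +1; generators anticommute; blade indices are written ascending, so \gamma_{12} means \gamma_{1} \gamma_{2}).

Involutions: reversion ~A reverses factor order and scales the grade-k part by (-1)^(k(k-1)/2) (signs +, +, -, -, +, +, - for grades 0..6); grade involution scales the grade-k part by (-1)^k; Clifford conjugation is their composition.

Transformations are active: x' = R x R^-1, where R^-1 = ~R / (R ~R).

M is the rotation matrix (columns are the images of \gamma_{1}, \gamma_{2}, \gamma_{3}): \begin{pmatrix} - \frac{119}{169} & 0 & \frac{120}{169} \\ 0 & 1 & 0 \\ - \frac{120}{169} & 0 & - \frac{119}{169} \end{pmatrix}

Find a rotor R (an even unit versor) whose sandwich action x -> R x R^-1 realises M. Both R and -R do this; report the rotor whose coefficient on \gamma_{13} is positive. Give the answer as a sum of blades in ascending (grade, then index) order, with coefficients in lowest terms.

Method: write R = a + b12*\gamma_{12} + b13*\gamma_{13} + b23*\gamma_{23} with a^2 + b12^2 + b13^2 + b23^2 = 1 (so R^-1 = ~R). Expanding the columns R e_j ~R gives tr M = 4a^2 - 1 and, from the antisymmetric part, M21 - M12 = -4a*b12, M13 - M31 = 4a*b13, M32 - M23 = -4a*b23.
Here tr M = -\frac{69}{169}, so a^2 = (1 + tr M)/4 = \frac{25}{169} and a = ±\frac{5}{13}. Taking a = \frac{5}{13}: M21 - M12 = 0, M13 - M31 = \frac{240}{169}, M32 - M23 = 0, giving b12 = 0, b13 = \frac{12}{13}, b23 = 0, i.e. R = \frac{5}{13} + \frac{12}{13} \gamma_{13}.
Its \gamma_{13} coefficient is already positive.
Answer: \frac{5}{13} + \frac{12}{13} \gamma_{13}. Note: both R and -R realise this M (trace -\frac{69}{169}); the covering map identifies them, and the \gamma_{13}-coefficient sign is the tie-breaker.
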